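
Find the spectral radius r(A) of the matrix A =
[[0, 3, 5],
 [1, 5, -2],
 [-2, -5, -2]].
r(A) ≈ 6.2091

The eigenvalues of A are the roots of its characteristic polynomial. With M = A (coefficients from the trace, the sum of principal 2x2 minors, and det A):
  p(λ) = det(λ I - M) = λ^3 - 3λ^2 - 13λ - 43.
No integer candidate from the rational root theorem (±divisors of 43) is a root, so the roots are irrational. The cubic discriminant is Δ = -74444 < 0, so there is one real root and a complex-conjugate pair. p(6) = -13 and p(7) = 62 have opposite signs, so a root lies in (6, 7); Newton's method refines it to λ ≈ 6.2091. Dividing out (λ - (6.2091)) leaves approximately λ^2 + 3.2091λ + 6.9254. For λ^2 + 3.2091λ + 6.9254 the discriminant is -17.4033. It is negative, so the remaining roots are the complex-conjugate pair λ ≈ -1.6045 ± 2.0859i. Their product equals the constant term, so |λ|^2 ≈ 6.9254 and |λ| ≈ 2.6316.
Thus the eigenvalues (to 4 decimals) are 6.2091 (modulus 6.2091); -1.6045 ± 2.0859i (modulus 2.6316). The spectral radius is the largest modulus: r(A) ≈ 6.2091. (Cross-check: r(A) ≤ ||A||_2 ≈ 8.315; equality holds whenever A is normal, though it can also hold for some non-normal A.)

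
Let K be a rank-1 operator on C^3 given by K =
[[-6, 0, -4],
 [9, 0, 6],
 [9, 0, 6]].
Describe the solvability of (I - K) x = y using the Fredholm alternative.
(I - K) is invertible (det(I - K) = 1 ≠ 0), so for every y in C^3 the equation (I - K) x = y has a unique solution.

K has rank 1, so it is an outer product K = u v^T: every row of K is a multiple of one row vector. Reading off the entries, u = (2, -3, -3) and v = (-3, 0, -2) (row i of K equals u_i·v^T). A rank-one matrix u v^T satisfies K u = u (v·u) and kills the (2)-dimensional subspace v^⊥, so its characteristic polynomial is lambda^2 (lambda - v·u) with v·u = tr K = 0. Hence the eigenvalues of I - K are 1 (multiplicity 2) and 1 - (0) = 1, so det(I - K) = 1. (Direct check: I - K =
[[7, 0, 4],
 [-9, 1, -6],
 [-9, 0, -5]]
has determinant 1.) The finite-dimensional Fredholm alternative says: either (I - K) is invertible, or ker(I - K) ≠ {0} and then range(I - K) = ker((I - K)^*)^⊥, with dim ker(I - K) = dim ker((I - K)^*). Since det(I - K) ≠ 0, 1 is not an eigenvalue of K and ker(I - K) = {0}, so we are in the first case: for every y there is a unique x = (I - K)^(-1) y. Explicitly, by the Sherman–Morrison formula, (I - u v^T)^(-1) = I + u v^T/(1 - v·u), i.e. (I - K)^(-1) = I + K.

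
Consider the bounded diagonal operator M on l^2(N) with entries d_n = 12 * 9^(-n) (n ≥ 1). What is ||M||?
||M|| = 4/3 (attained at n = 1)

For M diagonal, ||M|| = sup_n |d_n|. The sequence d_n = 12 * 9^(-n) is positive and strictly decreasing (ratio 9^(-1) < 1), so the supremum is d_1 = 12/9 = 4/3. Hence ||M|| = 4/3.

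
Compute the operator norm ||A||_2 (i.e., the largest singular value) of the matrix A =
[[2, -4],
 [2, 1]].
||A||_2 = sqrt(20) ≈ 4.4721 (= sqrt(largest eigenvalue of A^T A))

||A||_2 = sigma_max(A) = sqrt(lambda_max(A^T A)). Form the symmetric matrix M = A^T A =
[[8, -6],
 [-6, 17]].
Its characteristic polynomial (trace, determinant of M give the coefficients) is
  p(λ) = det(λ I - M) = λ^2 - 25λ + 100.
For λ^2 - 25λ + 100 the discriminant is 225. It is a perfect square (15^2), so the roots are rational: λ = (25 ± 15)/2 = 20, 5.
So the eigenvalues of A^T A are ≈ 5, 20 (all ≥ 0, as they must be for A^T A). The largest is λ_max = 20, hence ||A||_2 = sqrt(λ_max) = sqrt(20) ≈ 4.4721.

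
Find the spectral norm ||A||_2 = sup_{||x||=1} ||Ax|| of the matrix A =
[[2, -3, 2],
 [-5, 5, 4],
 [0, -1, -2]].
||A||_2 ≈ 8.5717 (= sqrt(largest eigenvalue of A^T A))

||A||_2 = sigma_max(A) = sqrt(lambda_max(A^T A)). Form the symmetric matrix M = A^T A =
[[29, -31, -16],
 [-31, 35, 16],
 [-16, 16, 24]].
Its characteristic polynomial (trace, sum of principal 2x2 minors, determinant of M give the coefficients) is
  p(λ) = det(λ I - M) = λ^3 - 88λ^2 + 1078λ - 784.
No integer candidate from the rational root theorem (±divisors of 784) is a root, so the roots are irrational. The cubic discriminant is Δ = 3173301152 > 0, so there are three distinct real roots. p(0) = -784 and p(1) = 207 have opposite signs, so a root lies in (0, 1); Newton's method refines it to λ ≈ 0.776. p(13) = 555 and p(14) = -196 have opposite signs, so a root lies in (13, 14); Newton's method refines it to λ ≈ 13.7508. p(73) = -2025 and p(74) = 2324 have opposite signs, so a root lies in (73, 74); Newton's method refines it to λ ≈ 73.4732. Check (Vieta): the three roots sum to 88, matching tr M = 88.
So the eigenvalues of A^T A are ≈ 0.776, 13.7508, 73.4732 (all ≥ 0, as they must be for A^T A). The largest is λ_max ≈ 73.4732, hence ||A||_2 = sqrt(λ_max) ≈ 8.5717.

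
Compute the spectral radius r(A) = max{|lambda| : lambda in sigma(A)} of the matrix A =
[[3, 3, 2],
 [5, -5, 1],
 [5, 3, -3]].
r(A) ≈ 6.5443

The eigenvalues of A are the roots of its characteristic polynomial. With M = A (coefficients from the trace, the sum of principal 2x2 minors, and det A):
  p(λ) = det(λ I - M) = λ^3 + 5λ^2 - 37λ - 176.
No integer candidate from the rational root theorem (±divisors of 176) is a root, so the roots are irrational. The cubic discriminant is Δ = 74565 > 0, so there are three distinct real roots. p(-7) = -15 and p(-6) = 10 have opposite signs, so a root lies in (-7, -6); Newton's method refines it to λ ≈ -6.5443. p(-5) = 9 and p(-4) = -12 have opposite signs, so a root lies in (-5, -4); Newton's method refines it to λ ≈ -4.4709. p(6) = -2 and p(7) = 153 have opposite signs, so a root lies in (6, 7); Newton's method refines it to λ ≈ 6.0152. Check (Vieta): the three roots sum to -5, matching tr M = -5.
Thus the eigenvalues (to 4 decimals) are -6.5443 (modulus 6.5443); -4.4709 (modulus 4.4709); 6.0152 (modulus 6.0152). The spectral radius is the largest modulus: r(A) ≈ 6.5443. (Cross-check: r(A) ≤ ||A||_2 ≈ 7.7044; equality holds whenever A is normal, though it can also hold for some non-normal A.)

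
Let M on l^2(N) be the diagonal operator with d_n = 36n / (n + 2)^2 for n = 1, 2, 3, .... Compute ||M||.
||M|| = 9/2 (attained at n = 2)

For M diagonal, ||M|| = sup_n |d_n|. Treat f(x) = 36x / (x + 2)^2 for real x > 0. By the quotient rule, f'(x) = 36(2 - x)/(x + 2)^3, which is positive for x < 2 and negative for x > 2. So f has a unique maximum at x = 2, and since 2 is a positive integer, the supremum over n ≥ 1 is attained at n = 2: d_2 = 36·2/(2 + 2)^2 = 36·2/16 = 9/2. Hence ||M|| = 9/2.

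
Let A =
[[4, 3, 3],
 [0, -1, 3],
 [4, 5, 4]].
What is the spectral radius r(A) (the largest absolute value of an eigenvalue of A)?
r(A) ≈ 8.7979

The eigenvalues of A are the roots of its characteristic polynomial. With M = A (coefficients from the trace, the sum of principal 2x2 minors, and det A):
  p(λ) = det(λ I - M) = λ^3 - 7λ^2 - 19λ + 28.
No integer candidate from the rational root theorem (±divisors of 28) is a root, so the roots are irrational. The cubic discriminant is Δ = 129405 > 0, so there are three distinct real roots. p(-3) = -5 and p(-2) = 30 have opposite signs, so a root lies in (-3, -2); Newton's method refines it to λ ≈ -2.8966. p(1) = 3 and p(2) = -30 have opposite signs, so a root lies in (1, 2); Newton's method refines it to λ ≈ 1.0987. p(8) = -60 and p(9) = 19 have opposite signs, so a root lies in (8, 9); Newton's method refines it to λ ≈ 8.7979. Check (Vieta): the three roots sum to 7, matching tr M = 7.
Thus the eigenvalues (to 4 decimals) are -2.8966 (modulus 2.8966); 1.0987 (modulus 1.0987); 8.7979 (modulus 8.7979). The spectral radius is the largest modulus: r(A) ≈ 8.7979. (Cross-check: r(A) ≤ ||A||_2 ≈ 9.5424; equality holds whenever A is normal, though it can also hold for some non-normal A.)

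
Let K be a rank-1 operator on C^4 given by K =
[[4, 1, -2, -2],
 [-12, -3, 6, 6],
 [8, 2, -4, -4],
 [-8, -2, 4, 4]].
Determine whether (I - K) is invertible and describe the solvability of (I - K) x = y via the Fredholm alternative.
(I - K) is singular (det(I - K) = 0, i.e. 1 ∈ sigma(K)). (I - K) x = y is solvable iff y ⊥ ker((I - K)^*) = span{(4, 1, -2, -2)}, i.e. iff 4y_1 + y_2 - 2y_3 - 2y_4 = 0. When solvable, the solutions are x = y + c·(1, -3, 2, -2), c arbitrary (ker(I - K) = span{(1, -3, 2, -2)}, dimension 1).

K has rank 1, so it is an outer product K = u v^T: every row of K is a multiple of one row vector. Reading off the entries, u = (1, -3, 2, -2) and v = (4, 1, -2, -2) (row i of K equals u_i·v^T). A rank-one matrix u v^T satisfies K u = u (v·u) and kills the (3)-dimensional subspace v^⊥, so its characteristic polynomial is lambda^3 (lambda - v·u) with v·u = tr K = 1. Hence the eigenvalues of I - K are 1 (multiplicity 3) and 1 - (1) = 0, so det(I - K) = 0. (Direct check: I - K =
[[-3, -1, 2, 2],
 [12, 4, -6, -6],
 [-8, -2, 5, 4],
 [8, 2, -4, -3]]
has determinant 0.) So 1 is an eigenvalue of K and (I - K) is not invertible. The finite-dimensional Fredholm alternative says: either (I - K) is invertible, or ker(I - K) ≠ {0} and then range(I - K) = ker((I - K)^*)^⊥, with dim ker(I - K) = dim ker((I - K)^*). We are in the second case, so we need both kernels. Kernel of I - K: (I - K) u = u - u (v·u) = u - u = 0, so ker(I - K) = span{u} = span{(1, -3, 2, -2)} (it is exactly 1-dimensional because rank(I - K) = 3). Kernel of the adjoint: K is real, so (I - K)^* = I - K^T = I - v u^T, and (I - v u^T) v = v - v (u·v) = 0; hence ker((I - K)^*) = span{v} = span{(4, 1, -2, -2)}. Therefore (I - K) x = y is solvable iff <y, v> = 0, i.e. iff 4y_1 + y_2 - 2y_3 - 2y_4 = 0. When this holds, K y = u (v·y) = 0, so (I - K) y = y and x = y is a particular solution; the full solution set is the line x = y + c·u = y + c·(1, -3, 2, -2), c ∈ C.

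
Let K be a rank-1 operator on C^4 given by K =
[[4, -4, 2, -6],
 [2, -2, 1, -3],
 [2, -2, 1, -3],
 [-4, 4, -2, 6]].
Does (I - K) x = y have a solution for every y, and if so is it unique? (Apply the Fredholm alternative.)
(I - K) is invertible (det(I - K) = -8 ≠ 0), so for every y in C^4 the equation (I - K) x = y has a unique solution.

K has rank 1, so it is an outer product K = u v^T: every row of K is a multiple of one row vector. Reading off the entries, u = (-2, -1, -1, 2) and v = (-2, 2, -1, 3) (row i of K equals u_i·v^T). A rank-one matrix u v^T satisfies K u = u (v·u) and kills the (3)-dimensional subspace v^⊥, so its characteristic polynomial is lambda^3 (lambda - v·u) with v·u = tr K = 9. Hence the eigenvalues of I - K are 1 (multiplicity 3) and 1 - (9) = -8, so det(I - K) = -8. (Direct check: I - K =
[[-3, 4, -2, 6],
 [-2, 3, -1, 3],
 [-2, 2, 0, 3],
 [4, -4, 2, -5]]
has determinant -8.) The finite-dimensional Fredholm alternative says: either (I - K) is invertible, or ker(I - K) ≠ {0} and then range(I - K) = ker((I - K)^*)^⊥, with dim ker(I - K) = dim ker((I - K)^*). Since det(I - K) ≠ 0, 1 is not an eigenvalue of K and ker(I - K) = {0}, so we are in the first case: for every y there is a unique x = (I - K)^(-1) y. Explicitly, by the Sherman–Morrison formula, (I - u v^T)^(-1) = I + u v^T/(1 - v·u), i.e. (I - K)^(-1) = I + K/(-8).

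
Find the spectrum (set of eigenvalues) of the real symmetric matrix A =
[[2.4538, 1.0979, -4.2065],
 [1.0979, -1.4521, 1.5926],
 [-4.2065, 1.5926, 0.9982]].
sigma(A) ≈ {-4, 0, 6}

A is real symmetric, so its spectrum consists of real eigenvalues. Expanding the characteristic polynomial of the displayed matrix gives
  det(λ I - A) = p(λ) = λ^3 + (-2)λ^2 + (-24)λ + (0).
Solving p(λ) = 0 yields eigenvalues ≈ -4, 0, 6. (A is shown rounded to 4 decimals, so these recover the underlying integer eigenvalues to within that precision.)
Verification: the trace of A = 2 equals the sum of eigenvalues 2, and det(A) ≈ 0.0004 matches the eigenvalue product 0.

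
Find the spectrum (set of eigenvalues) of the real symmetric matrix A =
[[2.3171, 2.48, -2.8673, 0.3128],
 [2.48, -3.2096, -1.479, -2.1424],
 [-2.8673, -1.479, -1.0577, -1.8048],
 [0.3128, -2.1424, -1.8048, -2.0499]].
sigma(A) ≈ {-6, -3, 0, 5}

A is real symmetric, so its spectrum consists of real eigenvalues. Expanding the characteristic polynomial of the displayed matrix gives
  det(λ I - A) = p(λ) = λ^4 + (4)λ^3 + (-27)λ^2 + (-90)λ + (0).
Solving p(λ) = 0 yields eigenvalues ≈ -6, -3, 0, 5. (A is shown rounded to 4 decimals, so these recover the underlying integer eigenvalues to within that precision.)
Verification: the trace of A = -4 equals the sum of eigenvalues -4, and det(A) ≈ 0.0007 matches the eigenvalue product 0.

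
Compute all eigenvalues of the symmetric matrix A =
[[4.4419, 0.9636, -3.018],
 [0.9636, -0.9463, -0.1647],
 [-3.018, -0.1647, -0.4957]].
sigma(A) ≈ {-2, -1, 6}

A is real symmetric, so its spectrum consists of real eigenvalues. Expanding the characteristic polynomial of the displayed matrix gives
  det(λ I - A) = p(λ) = λ^3 + (-3)λ^2 + (-16)λ + (-12).
Solving p(λ) = 0 yields eigenvalues ≈ -2, -1, 6. (A is shown rounded to 4 decimals, so these recover the underlying integer eigenvalues to within that precision.)
Verification: the trace of A = 3 equals the sum of eigenvalues 3, and det(A) ≈ 12.0005 matches the eigenvalue product 12.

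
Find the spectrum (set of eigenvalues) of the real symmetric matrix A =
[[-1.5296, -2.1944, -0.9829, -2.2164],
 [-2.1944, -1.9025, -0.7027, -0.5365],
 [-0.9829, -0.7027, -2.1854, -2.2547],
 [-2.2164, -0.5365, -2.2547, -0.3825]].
sigma(A) ≈ {-6, -2, 0, 2}

A is real symmetric, so its spectrum consists of real eigenvalues. Expanding the characteristic polynomial of the displayed matrix gives
  det(λ I - A) = p(λ) = λ^4 + (6)λ^3 + (-4)λ^2 + (-24)λ + (0).
Solving p(λ) = 0 yields eigenvalues ≈ -6, -2, 0, 2. (A is shown rounded to 4 decimals, so these recover the underlying integer eigenvalues to within that precision.)
Verification: the trace of A = -6 equals the sum of eigenvalues -6, and det(A) ≈ 0.0005 matches the eigenvalue product 0.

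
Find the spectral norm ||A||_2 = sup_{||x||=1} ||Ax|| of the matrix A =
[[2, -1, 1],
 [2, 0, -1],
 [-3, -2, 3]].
||A||_2 ≈ 5.1091 (= sqrt(largest eigenvalue of A^T A))

||A||_2 = sigma_max(A) = sqrt(lambda_max(A^T A)). Form the symmetric matrix M = A^T A =
[[17, 4, -9],
 [4, 5, -7],
 [-9, -7, 11]].
Its characteristic polynomial (trace, sum of principal 2x2 minors, determinant of M give the coefficients) is
  p(λ) = det(λ I - M) = λ^3 - 33λ^2 + 181λ - 25.
No integer candidate from the rational root theorem (±divisors of 25) is a root, so the roots are irrational. The cubic discriminant is Δ = 11035040 > 0, so there are three distinct real roots. p(0) = -25 and p(1) = 124 have opposite signs, so a root lies in (0, 1); Newton's method refines it to λ ≈ 0.1418. p(6) = 89 and p(7) = -32 have opposite signs, so a root lies in (6, 7); Newton's method refines it to λ ≈ 6.7557. p(26) = -51 and p(27) = 488 have opposite signs, so a root lies in (26, 27); Newton's method refines it to λ ≈ 26.1025. Check (Vieta): the three roots sum to 33, matching tr M = 33.
So the eigenvalues of A^T A are ≈ 0.1418, 6.7557, 26.1025 (all ≥ 0, as they must be for A^T A). The largest is λ_max ≈ 26.1025, hence ||A||_2 = sqrt(λ_max) ≈ 5.1091.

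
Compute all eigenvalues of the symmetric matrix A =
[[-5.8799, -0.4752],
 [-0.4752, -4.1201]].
sigma(A) ≈ {-6, -4}

A is real symmetric, so its spectrum consists of real eigenvalues. Expanding the characteristic polynomial of the displayed matrix gives
  det(λ I - A) = p(λ) = λ^2 + (10)λ + (24).
Solving p(λ) = 0 yields eigenvalues ≈ -6, -4. (A is shown rounded to 4 decimals, so these recover the underlying integer eigenvalues to within that precision.)
Verification: the trace of A = -10 equals the sum of eigenvalues -10, and det(A) ≈ 24.0000 matches the eigenvalue product 24.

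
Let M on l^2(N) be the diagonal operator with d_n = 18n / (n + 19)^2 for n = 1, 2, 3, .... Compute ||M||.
||M|| = 9/38 (attained at n = 19)

For M diagonal, ||M|| = sup_n |d_n|. Treat f(x) = 18x / (x + 19)^2 for real x > 0. By the quotient rule, f'(x) = 18(19 - x)/(x + 19)^3, which is positive for x < 19 and negative for x > 19. So f has a unique maximum at x = 19, and since 19 is a positive integer, the supremum over n ≥ 1 is attained at n = 19: d_19 = 18·19/(19 + 19)^2 = 18·19/1444 = 9/38. Hence ||M|| = 9/38.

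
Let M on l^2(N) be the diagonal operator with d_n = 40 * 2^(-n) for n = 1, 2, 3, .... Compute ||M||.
||M|| = 20 (attained at n = 1)

For M diagonal, ||M|| = sup_n |d_n|. The sequence d_n = 40 * 2^(-n) is positive and strictly decreasing (ratio 2^(-1) < 1), so the supremum is d_1 = 40/2 = 20. Hence ||M|| = 20.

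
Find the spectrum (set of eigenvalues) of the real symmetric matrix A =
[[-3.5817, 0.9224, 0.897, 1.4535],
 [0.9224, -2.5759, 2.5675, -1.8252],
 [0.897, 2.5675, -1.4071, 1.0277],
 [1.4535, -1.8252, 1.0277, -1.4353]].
sigma(A) ≈ {-6, -4, 0, 1}

A is real symmetric, so its spectrum consists of real eigenvalues. Expanding the characteristic polynomial of the displayed matrix gives
  det(λ I - A) = p(λ) = λ^4 + (9)λ^3 + (14)λ^2 + (-23.9979)λ + (0).
Solving p(λ) = 0 yields eigenvalues ≈ -6, -4, 0, 1. (A is shown rounded to 4 decimals, so these recover the underlying integer eigenvalues to within that precision.)
Verification: the trace of A = -9 equals the sum of eigenvalues -9, and det(A) ≈ -0.0010 matches the eigenvalue product 0.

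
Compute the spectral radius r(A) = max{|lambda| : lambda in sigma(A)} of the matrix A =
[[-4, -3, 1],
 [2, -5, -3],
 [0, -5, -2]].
r(A) ≈ 6.7436

The eigenvalues of A are the roots of its characteristic polynomial. With M = A (coefficients from the trace, the sum of principal 2x2 minors, and det A):
  p(λ) = det(λ I - M) = λ^3 + 11λ^2 + 29λ + 2.
No integer candidate from the rational root theorem (±divisors of 2) is a root, so the roots are irrational. The cubic discriminant is Δ = 4933 > 0, so there are three distinct real roots. p(-7) = -5 and p(-6) = 8 have opposite signs, so a root lies in (-7, -6); Newton's method refines it to λ ≈ -6.7436. p(-5) = 7 and p(-4) = -2 have opposite signs, so a root lies in (-5, -4); Newton's method refines it to λ ≈ -4.1855. p(-1) = -17 and p(0) = 2 have opposite signs, so a root lies in (-1, 0); Newton's method refines it to λ ≈ -0.0709. Check (Vieta): the three roots sum to -11, matching tr M = -11.
Thus the eigenvalues (to 4 decimals) are -6.7436 (modulus 6.7436); -4.1855 (modulus 4.1855); -0.0709 (modulus 0.0709). The spectral radius is the largest modulus: r(A) ≈ 6.7436. (Cross-check: r(A) ≤ ||A||_2 ≈ 8.2491; equality holds whenever A is normal, though it can also hold for some non-normal A.)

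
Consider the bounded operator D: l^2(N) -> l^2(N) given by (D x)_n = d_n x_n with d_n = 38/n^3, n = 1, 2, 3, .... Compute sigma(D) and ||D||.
sigma(D) = {38/n^3 : n ≥ 1} ∪ {0}; ||D|| = 38

A bounded diagonal operator on l^2 with diagonal entries d_n has spectrum equal to the closure of {d_n : n ≥ 1}: every d_n is an eigenvalue (with eigenvector e_n), so {d_n} ⊂ sigma(D); the spectrum is closed, so its closure is too; and for lambda not in the closure, (D - lambda I) has bounded inverse (the diagonal entries 1/(d_n - lambda) are bounded). For our sequence d_n = 38/n^3, n = 1, 2, 3, ...:
  - {d_n} = {38/n^3 : n ≥ 1}; the only limit point is 0
  - closure = {38/n^3 : n ≥ 1} ∪ {0}
For the norm: a diagonal operator has ||D|| = sup_n |d_n|. Here d_n = 38/n^3 is positive and decreasing, so sup_n |d_n| = d_1 = 38. So ||D|| = 38.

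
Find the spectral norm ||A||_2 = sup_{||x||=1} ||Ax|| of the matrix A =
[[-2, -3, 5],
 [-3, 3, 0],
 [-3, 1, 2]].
||A||_2 = sqrt((70 + sqrt(316))/2) ≈ 6.6248 (= sqrt(largest eigenvalue of A^T A))

||A||_2 = sigma_max(A) = sqrt(lambda_max(A^T A)). Form the symmetric matrix M = A^T A =
[[22, -6, -16],
 [-6, 19, -13],
 [-16, -13, 29]].
Its characteristic polynomial (trace, sum of principal 2x2 minors, determinant of M give the coefficients) is
  p(λ) = det(λ I - M) = λ^3 - 70λ^2 + 1146λ.
The constant term is 0, so λ = 0 is a root. Dividing out λ leaves p(λ) = λ(λ^2 - 70λ + 1146). For λ^2 - 70λ + 1146 the discriminant is 316. It is nonnegative but not a perfect square, so the roots are real and irrational: λ = (70 ± sqrt(316))/2 ≈ 43.8882, 26.1118.
So the eigenvalues of A^T A are ≈ 0, 26.1118, 43.8882 (all ≥ 0, as they must be for A^T A). The largest is λ_max = (70 + sqrt(316))/2 ≈ 43.8882, hence ||A||_2 = sqrt(λ_max) = sqrt((70 + sqrt(316))/2) ≈ 6.6248.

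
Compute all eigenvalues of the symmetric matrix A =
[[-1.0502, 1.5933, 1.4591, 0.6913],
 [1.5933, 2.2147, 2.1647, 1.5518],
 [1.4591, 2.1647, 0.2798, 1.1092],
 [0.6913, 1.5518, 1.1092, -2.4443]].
sigma(A) ≈ {-3, -2, -1, 5}

A is real symmetric, so its spectrum consists of real eigenvalues. Expanding the characteristic polynomial of the displayed matrix gives
  det(λ I - A) = p(λ) = λ^4 + (1)λ^3 + (-19)λ^2 + (-49)λ + (-30).
Solving p(λ) = 0 yields eigenvalues ≈ -3, -2, -1, 5. (A is shown rounded to 4 decimals, so these recover the underlying integer eigenvalues to within that precision.)
Verification: the trace of A = -1 equals the sum of eigenvalues -1, and det(A) ≈ -29.9991 matches the eigenvalue product -30.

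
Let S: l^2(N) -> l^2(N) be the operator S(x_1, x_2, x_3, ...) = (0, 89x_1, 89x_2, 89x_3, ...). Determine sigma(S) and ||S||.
sigma(S) = closed disk {z in C : |z| ≤ 89}; ||S|| = 89

Note S = 89·U where U is the unit right shift (U x)_k = x_{k-1} (with x_0 := 0); so ||S|| = 89||U|| and sigma(S) = 89·sigma(U). ||S x||^2 = sum_{k≥1} |89x_k|^2 = 7921||x||^2, so ||S|| = 89 and sigma(S) ⊂ {|z| ≤ 89}. For any |lambda| < 89, the equation (S - lambda I) x = 0 forces x_1 = 0, then 89x_k = lambda x_{k+1} ⇒ x = 0, so S has no eigenvalues. But (S - lambda I) is not surjective for |lambda| < 89: solving (S - lambda I) x = e_1 would require x_n proportional to (lambda/89)^(-n), which is not in l^2. So every |lambda| < 89 lies in the residual spectrum. The boundary |lambda| = 89 is in the approximate point spectrum (the spectrum is closed). Hence sigma(S) is the closed disk of radius 89.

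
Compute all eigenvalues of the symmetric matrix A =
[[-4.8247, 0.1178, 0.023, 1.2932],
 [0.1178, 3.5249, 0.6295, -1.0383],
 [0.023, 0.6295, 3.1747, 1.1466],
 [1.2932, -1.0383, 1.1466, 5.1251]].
sigma(A) ≈ {-5, 2, 4, 6}

A is real symmetric, so its spectrum consists of real eigenvalues. Expanding the characteristic polynomial of the displayed matrix gives
  det(λ I - A) = p(λ) = λ^4 + (-7)λ^3 + (-16)λ^2 + (171.9988)λ + (-239.9964).
Solving p(λ) = 0 yields eigenvalues ≈ -5, 2, 4, 6. (A is shown rounded to 4 decimals, so these recover the underlying integer eigenvalues to within that precision.)
Verification: the trace of A = 7 equals the sum of eigenvalues 7, and det(A) ≈ -239.9964 matches the eigenvalue product -240.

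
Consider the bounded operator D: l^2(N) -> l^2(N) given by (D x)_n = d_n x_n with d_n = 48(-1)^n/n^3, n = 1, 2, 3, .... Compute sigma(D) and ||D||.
sigma(D) = {48(-1)^n/n^3 : n ≥ 1} ∪ {0}; ||D|| = 48

A bounded diagonal operator on l^2 with diagonal entries d_n has spectrum equal to the closure of {d_n : n ≥ 1}: every d_n is an eigenvalue (with eigenvector e_n), so {d_n} ⊂ sigma(D); the spectrum is closed, so its closure is too; and for lambda not in the closure, (D - lambda I) has bounded inverse (the diagonal entries 1/(d_n - lambda) are bounded). For our sequence d_n = 48(-1)^n/n^3, n = 1, 2, 3, ...:
  - {d_n} = {48(-1)^n/n^3 : n ≥ 1}; the only limit point is 0
  - closure = {48(-1)^n/n^3 : n ≥ 1} ∪ {0}
For the norm: a diagonal operator has ||D|| = sup_n |d_n|. Here |d_n| = 48/n^3 is decreasing, so sup_n |d_n| = |d_1| = 48. So ||D|| = 48.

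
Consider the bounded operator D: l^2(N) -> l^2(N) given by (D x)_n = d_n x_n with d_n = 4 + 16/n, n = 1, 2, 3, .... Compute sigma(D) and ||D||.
sigma(D) = {4 + 16/n : n ≥ 1} ∪ {4}; ||D|| = 20

A bounded diagonal operator on l^2 with diagonal entries d_n has spectrum equal to the closure of {d_n : n ≥ 1}: every d_n is an eigenvalue (with eigenvector e_n), so {d_n} ⊂ sigma(D); the spectrum is closed, so its closure is too; and for lambda not in the closure, (D - lambda I) has bounded inverse (the diagonal entries 1/(d_n - lambda) are bounded). For our sequence d_n = 4 + 16/n, n = 1, 2, 3, ...:
  - {d_n} = {4 + 16/n : n ≥ 1}; the only limit point is 4
  - closure = {4 + 16/n : n ≥ 1} ∪ {4}
For the norm: a diagonal operator has ||D|| = sup_n |d_n|. Here d_n = 4 + 16/n is positive and decreasing, so sup_n |d_n| = d_1 = 4 + 16 = 20. So ||D|| = 20.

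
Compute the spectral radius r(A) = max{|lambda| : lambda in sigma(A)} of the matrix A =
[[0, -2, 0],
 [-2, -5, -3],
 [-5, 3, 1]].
r(A) ≈ 5.2388

The eigenvalues of A are the roots of its characteristic polynomial. With M = A (coefficients from the trace, the sum of principal 2x2 minors, and det A):
  p(λ) = det(λ I - M) = λ^3 + 4λ^2 + 34.
No integer candidate from the rational root theorem (±divisors of 34) is a root, so the roots are irrational. The cubic discriminant is Δ = -39916 < 0, so there is one real root and a complex-conjugate pair. p(-6) = -38 and p(-5) = 9 have opposite signs, so a root lies in (-6, -5); Newton's method refines it to λ ≈ -5.2388. Dividing out (λ - (-5.2388)) leaves approximately λ^2 - 1.2388λ + 6.49. For λ^2 - 1.2388λ + 6.49 the discriminant is -24.4253. It is negative, so the remaining roots are the complex-conjugate pair λ ≈ 0.6194 ± 2.4711i. Their product equals the constant term, so |λ|^2 ≈ 6.49 and |λ| ≈ 2.5475.
Thus the eigenvalues (to 4 decimals) are -5.2388 (modulus 5.2388); 0.6194 ± 2.4711i (modulus 2.5475). The spectral radius is the largest modulus: r(A) ≈ 5.2388. (Cross-check: r(A) ≤ ||A||_2 ≈ 6.9059; equality holds whenever A is normal, though it can also hold for some non-normal A.)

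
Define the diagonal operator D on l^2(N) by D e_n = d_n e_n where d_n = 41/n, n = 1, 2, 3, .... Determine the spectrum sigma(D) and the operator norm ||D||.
sigma(D) = {41/n : n ≥ 1} ∪ {0}; ||D|| = 41

A bounded diagonal operator on l^2 with diagonal entries d_n has spectrum equal to the closure of {d_n : n ≥ 1}: every d_n is an eigenvalue (with eigenvector e_n), so {d_n} ⊂ sigma(D); the spectrum is closed, so its closure is too; and for lambda not in the closure, (D - lambda I) has bounded inverse (the diagonal entries 1/(d_n - lambda) are bounded). For our sequence d_n = 41/n, n = 1, 2, 3, ...:
  - {d_n} = {41/n : n ≥ 1}; the only limit point is 0
  - closure = {41/n : n ≥ 1} ∪ {0}
For the norm: a diagonal operator has ||D|| = sup_n |d_n|. Here d_n = 41/n is positive and decreasing, so sup_n |d_n| = d_1 = 41. So ||D|| = 41.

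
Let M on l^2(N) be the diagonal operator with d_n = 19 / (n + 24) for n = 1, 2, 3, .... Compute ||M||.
||M|| = 19/25 (attained at n = 1)

For M diagonal, ||M|| = sup_n |d_n| = sup_n 19/(n + 24). This is positive and strictly decreasing in n, so the supremum is attained at n = 1: d_1 = 19/(1 + 24) = 19/25. Hence ||M|| = 19/25.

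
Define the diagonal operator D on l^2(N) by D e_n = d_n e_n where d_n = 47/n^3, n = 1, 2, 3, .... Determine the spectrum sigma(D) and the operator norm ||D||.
sigma(D) = {47/n^3 : n ≥ 1} ∪ {0}; ||D|| = 47

A bounded diagonal operator on l^2 with diagonal entries d_n has spectrum equal to the closure of {d_n : n ≥ 1}: every d_n is an eigenvalue (with eigenvector e_n), so {d_n} ⊂ sigma(D); the spectrum is closed, so its closure is too; and for lambda not in the closure, (D - lambda I) has bounded inverse (the diagonal entries 1/(d_n - lambda) are bounded). For our sequence d_n = 47/n^3, n = 1, 2, 3, ...:
  - {d_n} = {47/n^3 : n ≥ 1}; the only limit point is 0
  - closure = {47/n^3 : n ≥ 1} ∪ {0}
For the norm: a diagonal operator has ||D|| = sup_n |d_n|. Here d_n = 47/n^3 is positive and decreasing, so sup_n |d_n| = d_1 = 47. So ||D|| = 47.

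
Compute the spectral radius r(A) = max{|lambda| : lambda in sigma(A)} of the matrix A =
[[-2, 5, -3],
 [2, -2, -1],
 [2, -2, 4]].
r(A) ≈ 4.9102

The eigenvalues of A are the roots of its characteristic polynomial. With M = A (coefficients from the trace, the sum of principal 2x2 minors, and det A):
  p(λ) = det(λ I - M) = λ^3 - 18λ + 30.
No integer candidate from the rational root theorem (±divisors of 30) is a root, so the roots are irrational. The cubic discriminant is Δ = -972 < 0, so there is one real root and a complex-conjugate pair. p(-5) = -5 and p(-4) = 38 have opposite signs, so a root lies in (-5, -4); Newton's method refines it to λ ≈ -4.9102. Dividing out (λ - (-4.9102)) leaves approximately λ^2 - 4.9102λ + 6.1098. For λ^2 - 4.9102λ + 6.1098 the discriminant is -0.3293. It is negative, so the remaining roots are the complex-conjugate pair λ ≈ 2.4551 ± 0.2869i. Their product equals the constant term, so |λ|^2 ≈ 6.1098 and |λ| ≈ 2.4718.
Thus the eigenvalues (to 4 decimals) are -4.9102 (modulus 4.9102); 2.4551 ± 0.2869i (modulus 2.4718). The spectral radius is the largest modulus: r(A) ≈ 4.9102. (Cross-check: r(A) ≤ ||A||_2 ≈ 7.7694; equality holds whenever A is normal, though it can also hold for some non-normal A.)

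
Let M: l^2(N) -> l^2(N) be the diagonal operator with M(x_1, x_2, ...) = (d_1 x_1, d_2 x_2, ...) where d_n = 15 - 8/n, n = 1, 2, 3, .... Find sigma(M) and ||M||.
sigma(M) = {15 - 8/n : n ≥ 1} ∪ {15}; ||M|| = 15

A bounded diagonal operator on l^2 with diagonal entries d_n has spectrum equal to the closure of {d_n : n ≥ 1}: every d_n is an eigenvalue (with eigenvector e_n), so {d_n} ⊂ sigma(M); the spectrum is closed, so its closure is too; and for lambda not in the closure, (M - lambda I) has bounded inverse (the diagonal entries 1/(d_n - lambda) are bounded). For our sequence d_n = 15 - 8/n, n = 1, 2, 3, ...:
  - {d_n} = {15 - 8/n : n ≥ 1}; the only limit point is 15
  - closure = {15 - 8/n : n ≥ 1} ∪ {15}
For the norm: a diagonal operator has ||M|| = sup_n |d_n|. Here d_n = 15 - 8/n increases monotonically from d_1 = 7 toward 15, with all terms in [7, 15); so sup_n |d_n| = 15 (the supremum is the limit, not attained). So ||M|| = 15.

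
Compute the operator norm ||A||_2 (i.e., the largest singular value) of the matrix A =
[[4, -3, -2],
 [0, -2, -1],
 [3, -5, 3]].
||A||_2 ≈ 7.7516 (= sqrt(largest eigenvalue of A^T A))

||A||_2 = sigma_max(A) = sqrt(lambda_max(A^T A)). Form the symmetric matrix M = A^T A =
[[25, -27, 1],
 [-27, 38, -7],
 [1, -7, 14]].
Its characteristic polynomial (trace, sum of principal 2x2 minors, determinant of M give the coefficients) is
  p(λ) = det(λ I - M) = λ^3 - 77λ^2 + 1053λ - 2209.
No integer candidate from the rational root theorem (±divisors of 2209) is a root, so the roots are irrational. The cubic discriminant is Δ = 962090800 > 0, so there are three distinct real roots. p(2) = -403 and p(3) = 284 have opposite signs, so a root lies in (2, 3); Newton's method refines it to λ ≈ 2.5617. p(14) = 185 and p(15) = -364 have opposite signs, so a root lies in (14, 15); Newton's method refines it to λ ≈ 14.3509. p(60) = -229 and p(61) = 2488 have opposite signs, so a root lies in (60, 61); Newton's method refines it to λ ≈ 60.0873. Check (Vieta): the three roots sum to 77, matching tr M = 77.
So the eigenvalues of A^T A are ≈ 2.5617, 14.3509, 60.0873 (all ≥ 0, as they must be for A^T A). The largest is λ_max ≈ 60.0873, hence ||A||_2 = sqrt(λ_max) ≈ 7.7516.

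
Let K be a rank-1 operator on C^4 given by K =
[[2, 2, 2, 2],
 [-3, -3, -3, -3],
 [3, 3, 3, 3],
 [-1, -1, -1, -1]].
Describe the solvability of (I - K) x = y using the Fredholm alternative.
(I - K) is singular (det(I - K) = 0, i.e. 1 ∈ sigma(K)). (I - K) x = y is solvable iff y ⊥ ker((I - K)^*) = span{(1, 1, 1, 1)}, i.e. iff y_1 + y_2 + y_3 + y_4 = 0. When solvable, the solutions are x = y + c·(2, -3, 3, -1), c arbitrary (ker(I - K) = span{(2, -3, 3, -1)}, dimension 1).

K has rank 1, so it is an outer product K = u v^T: every row of K is a multiple of one row vector. Reading off the entries, u = (2, -3, 3, -1) and v = (1, 1, 1, 1) (row i of K equals u_i·v^T). A rank-one matrix u v^T satisfies K u = u (v·u) and kills the (3)-dimensional subspace v^⊥, so its characteristic polynomial is lambda^3 (lambda - v·u) with v·u = tr K = 1. Hence the eigenvalues of I - K are 1 (multiplicity 3) and 1 - (1) = 0, so det(I - K) = 0. (Direct check: I - K =
[[-1, -2, -2, -2],
 [3, 4, 3, 3],
 [-3, -3, -2, -3],
 [1, 1, 1, 2]]
has determinant 0.) So 1 is an eigenvalue of K and (I - K) is not invertible. The finite-dimensional Fredholm alternative says: either (I - K) is invertible, or ker(I - K) ≠ {0} and then range(I - K) = ker((I - K)^*)^⊥, with dim ker(I - K) = dim ker((I - K)^*). We are in the second case, so we need both kernels. Kernel of I - K: (I - K) u = u - u (v·u) = u - u = 0, so ker(I - K) = span{u} = span{(2, -3, 3, -1)} (it is exactly 1-dimensional because rank(I - K) = 3). Kernel of the adjoint: K is real, so (I - K)^* = I - K^T = I - v u^T, and (I - v u^T) v = v - v (u·v) = 0; hence ker((I - K)^*) = span{v} = span{(1, 1, 1, 1)}. Therefore (I - K) x = y is solvable iff <y, v> = 0, i.e. iff y_1 + y_2 + y_3 + y_4 = 0. When this holds, K y = u (v·y) = 0, so (I - K) y = y and x = y is a particular solution; the full solution set is the line x = y + c·u = y + c·(2, -3, 3, -1), c ∈ C.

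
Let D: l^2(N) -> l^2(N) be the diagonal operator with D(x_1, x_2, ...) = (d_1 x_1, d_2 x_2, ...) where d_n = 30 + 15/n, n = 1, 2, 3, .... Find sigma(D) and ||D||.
sigma(D) = {30 + 15/n : n ≥ 1} ∪ {30}; ||D|| = 45

A bounded diagonal operator on l^2 with diagonal entries d_n has spectrum equal to the closure of {d_n : n ≥ 1}: every d_n is an eigenvalue (with eigenvector e_n), so {d_n} ⊂ sigma(D); the spectrum is closed, so its closure is too; and for lambda not in the closure, (D - lambda I) has bounded inverse (the diagonal entries 1/(d_n - lambda) are bounded). For our sequence d_n = 30 + 15/n, n = 1, 2, 3, ...:
  - {d_n} = {30 + 15/n : n ≥ 1}; the only limit point is 30
  - closure = {30 + 15/n : n ≥ 1} ∪ {30}
For the norm: a diagonal operator has ||D|| = sup_n |d_n|. Here d_n = 30 + 15/n is positive and decreasing, so sup_n |d_n| = d_1 = 30 + 15 = 45. So ||D|| = 45.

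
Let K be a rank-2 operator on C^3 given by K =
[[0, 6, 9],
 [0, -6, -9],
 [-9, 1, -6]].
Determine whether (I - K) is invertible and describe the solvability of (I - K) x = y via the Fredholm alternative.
(I - K) is invertible (det(I - K) = 139 ≠ 0), so for every y in C^3 the equation (I - K) x = y has a unique solution.

K has rank 2 and factors as K = U V^T = u1 v1^T + u2 v2^T with u1 = (0, 0, -3), v1 = (3, -1, 1), u2 = (-3, 3, 1), v2 = (0, -2, -3) (multiplying out reproduces the displayed K). The nonzero eigenvalues of U V^T coincide with those of the 2 x 2 matrix G = V^T U = [[v1·u1, v1·u2], [v2·u1, v2·u2]] = [[-3, -11], [9, -9]], and by the Sylvester determinant identity det(I_3 - U V^T) = det(I_2 - V^T U) = det([[4, 11], [-9, 10]]) = (4)(10) - (11)(-9) = 139. (Direct check: I - K =
[[1, -6, -9],
 [0, 7, 9],
 [9, -1, 7]]
has determinant 139.) The finite-dimensional Fredholm alternative says: either (I - K) is invertible, or ker(I - K) ≠ {0} and then range(I - K) = ker((I - K)^*)^⊥, with dim ker(I - K) = dim ker((I - K)^*). Since det(I - K) ≠ 0, 1 is not an eigenvalue of K and ker(I - K) = {0}, so we are in the first case: for every y there is a unique x = (I - K)^(-1) y. (Explicitly, by the Woodbury identity, (I - U V^T)^(-1) = I + U (I_2 - G)^(-1) V^T.)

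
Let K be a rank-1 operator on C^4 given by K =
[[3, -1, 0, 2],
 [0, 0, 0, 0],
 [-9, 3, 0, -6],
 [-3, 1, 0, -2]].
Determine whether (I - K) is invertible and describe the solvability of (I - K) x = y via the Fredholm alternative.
(I - K) is singular (det(I - K) = 0, i.e. 1 ∈ sigma(K)). (I - K) x = y is solvable iff y ⊥ ker((I - K)^*) = span{(3, -1, 0, 2)}, i.e. iff 3y_1 - y_2 + 2y_4 = 0. When solvable, the solutions are x = y + c·(1, 0, -3, -1), c arbitrary (ker(I - K) = span{(1, 0, -3, -1)}, dimension 1).

K has rank 1, so it is an outer product K = u v^T: every row of K is a multiple of one row vector. Reading off the entries, u = (1, 0, -3, -1) and v = (3, -1, 0, 2) (row i of K equals u_i·v^T). A rank-one matrix u v^T satisfies K u = u (v·u) and kills the (3)-dimensional subspace v^⊥, so its characteristic polynomial is lambda^3 (lambda - v·u) with v·u = tr K = 1. Hence the eigenvalues of I - K are 1 (multiplicity 3) and 1 - (1) = 0, so det(I - K) = 0. (Direct check: I - K =
[[-2, 1, 0, -2],
 [0, 1, 0, 0],
 [9, -3, 1, 6],
 [3, -1, 0, 3]]
has determinant 0.) So 1 is an eigenvalue of K and (I - K) is not invertible. The finite-dimensional Fredholm alternative says: either (I - K) is invertible, or ker(I - K) ≠ {0} and then range(I - K) = ker((I - K)^*)^⊥, with dim ker(I - K) = dim ker((I - K)^*). We are in the second case, so we need both kernels. Kernel of I - K: (I - K) u = u - u (v·u) = u - u = 0, so ker(I - K) = span{u} = span{(1, 0, -3, -1)} (it is exactly 1-dimensional because rank(I - K) = 3). Kernel of the adjoint: K is real, so (I - K)^* = I - K^T = I - v u^T, and (I - v u^T) v = v - v (u·v) = 0; hence ker((I - K)^*) = span{v} = span{(3, -1, 0, 2)}. Therefore (I - K) x = y is solvable iff <y, v> = 0, i.e. iff 3y_1 - y_2 + 2y_4 = 0. When this holds, K y = u (v·y) = 0, so (I - K) y = y and x = y is a particular solution; the full solution set is the line x = y + c·u = y + c·(1, 0, -3, -1), c ∈ C.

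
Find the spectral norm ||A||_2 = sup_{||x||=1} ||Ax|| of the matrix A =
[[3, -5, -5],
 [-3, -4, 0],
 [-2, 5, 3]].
||A||_2 ≈ 9.9856 (= sqrt(largest eigenvalue of A^T A))

||A||_2 = sigma_max(A) = sqrt(lambda_max(A^T A)). Form the symmetric matrix M = A^T A =
[[22, -13, -21],
 [-13, 66, 40],
 [-21, 40, 34]].
Its characteristic polynomial (trace, sum of principal 2x2 minors, determinant of M give the coefficients) is
  p(λ) = det(λ I - M) = λ^3 - 122λ^2 + 2234λ - 1156.
No integer candidate from the rational root theorem (±divisors of 1156) is a root, so the roots are irrational. The cubic discriminant is Δ = 26923633248 > 0, so there are three distinct real roots. p(0) = -1156 and p(1) = 957 have opposite signs, so a root lies in (0, 1); Newton's method refines it to λ ≈ 0.5329. p(21) = 1217 and p(22) = -408 have opposite signs, so a root lies in (21, 22); Newton's method refines it to λ ≈ 21.7554. p(99) = -5413 and p(100) = 2244 have opposite signs, so a root lies in (99, 100); Newton's method refines it to λ ≈ 99.7117. Check (Vieta): the three roots sum to 122, matching tr M = 122.
So the eigenvalues of A^T A are ≈ 0.5329, 21.7554, 99.7117 (all ≥ 0, as they must be for A^T A). The largest is λ_max ≈ 99.7117, hence ||A||_2 = sqrt(λ_max) ≈ 9.9856.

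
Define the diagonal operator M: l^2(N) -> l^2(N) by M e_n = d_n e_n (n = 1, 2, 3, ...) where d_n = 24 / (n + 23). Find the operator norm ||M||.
||M|| = 1 (attained at n = 1)

For M diagonal, ||M|| = sup_n |d_n| = sup_n 24/(n + 23). This is positive and strictly decreasing in n, so the supremum is attained at n = 1: d_1 = 24/(1 + 23) = 1. Hence ||M|| = 1.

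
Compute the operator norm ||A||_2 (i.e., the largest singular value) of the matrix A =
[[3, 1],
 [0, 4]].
||A||_2 = sqrt(18) ≈ 4.2426 (= sqrt(largest eigenvalue of A^T A))

||A||_2 = sigma_max(A) = sqrt(lambda_max(A^T A)). Form the symmetric matrix M = A^T A =
[[9, 3],
 [3, 17]].
Its characteristic polynomial (trace, determinant of M give the coefficients) is
  p(λ) = det(λ I - M) = λ^2 - 26λ + 144.
For λ^2 - 26λ + 144 the discriminant is 100. It is a perfect square (10^2), so the roots are rational: λ = (26 ± 10)/2 = 18, 8.
So the eigenvalues of A^T A are ≈ 8, 18 (all ≥ 0, as they must be for A^T A). The largest is λ_max = 18, hence ||A||_2 = sqrt(λ_max) = sqrt(18) ≈ 4.2426.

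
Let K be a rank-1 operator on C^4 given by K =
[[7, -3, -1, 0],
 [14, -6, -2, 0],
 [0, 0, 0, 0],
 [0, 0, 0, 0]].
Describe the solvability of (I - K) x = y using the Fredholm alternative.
(I - K) is singular (det(I - K) = 0, i.e. 1 ∈ sigma(K)). (I - K) x = y is solvable iff y ⊥ ker((I - K)^*) = span{(7, -3, -1, 0)}, i.e. iff 7y_1 - 3y_2 - y_3 = 0. When solvable, the solutions are x = y + c·(1, 2, 0, 0), c arbitrary (ker(I - K) = span{(1, 2, 0, 0)}, dimension 1).

K has rank 1, so it is an outer product K = u v^T: every row of K is a multiple of one row vector. Reading off the entries, u = (1, 2, 0, 0) and v = (7, -3, -1, 0) (row i of K equals u_i·v^T). A rank-one matrix u v^T satisfies K u = u (v·u) and kills the (3)-dimensional subspace v^⊥, so its characteristic polynomial is lambda^3 (lambda - v·u) with v·u = tr K = 1. Hence the eigenvalues of I - K are 1 (multiplicity 3) and 1 - (1) = 0, so det(I - K) = 0. (Direct check: I - K =
[[-6, 3, 1, 0],
 [-14, 7, 2, 0],
 [0, 0, 1, 0],
 [0, 0, 0, 1]]
has determinant 0.) So 1 is an eigenvalue of K and (I - K) is not invertible. The finite-dimensional Fredholm alternative says: either (I - K) is invertible, or ker(I - K) ≠ {0} and then range(I - K) = ker((I - K)^*)^⊥, with dim ker(I - K) = dim ker((I - K)^*). We are in the second case, so we need both kernels. Kernel of I - K: (I - K) u = u - u (v·u) = u - u = 0, so ker(I - K) = span{u} = span{(1, 2, 0, 0)} (it is exactly 1-dimensional because rank(I - K) = 3). Kernel of the adjoint: K is real, so (I - K)^* = I - K^T = I - v u^T, and (I - v u^T) v = v - v (u·v) = 0; hence ker((I - K)^*) = span{v} = span{(7, -3, -1, 0)}. Therefore (I - K) x = y is solvable iff <y, v> = 0, i.e. iff 7y_1 - 3y_2 - y_3 = 0. When this holds, K y = u (v·y) = 0, so (I - K) y = y and x = y is a particular solution; the full solution set is the line x = y + c·u = y + c·(1, 2, 0, 0), c ∈ C.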